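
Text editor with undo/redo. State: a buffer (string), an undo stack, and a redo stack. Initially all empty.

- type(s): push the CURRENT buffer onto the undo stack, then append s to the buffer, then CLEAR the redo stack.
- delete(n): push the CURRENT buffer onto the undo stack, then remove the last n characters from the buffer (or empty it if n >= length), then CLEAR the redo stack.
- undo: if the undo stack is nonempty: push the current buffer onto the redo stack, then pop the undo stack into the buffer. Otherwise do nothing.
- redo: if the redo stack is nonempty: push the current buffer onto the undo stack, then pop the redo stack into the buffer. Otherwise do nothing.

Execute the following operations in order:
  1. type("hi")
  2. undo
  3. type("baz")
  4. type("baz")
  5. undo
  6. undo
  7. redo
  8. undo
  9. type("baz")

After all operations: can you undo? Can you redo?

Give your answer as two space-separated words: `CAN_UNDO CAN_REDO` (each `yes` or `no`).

After op 1 (type): buf='hi' undo_depth=1 redo_depth=0
After op 2 (undo): buf='(empty)' undo_depth=0 redo_depth=1
After op 3 (type): buf='baz' undo_depth=1 redo_depth=0
After op 4 (type): buf='bazbaz' undo_depth=2 redo_depth=0
After op 5 (undo): buf='baz' undo_depth=1 redo_depth=1
After op 6 (undo): buf='(empty)' undo_depth=0 redo_depth=2
After op 7 (redo): buf='baz' undo_depth=1 redo_depth=1
After op 8 (undo): buf='(empty)' undo_depth=0 redo_depth=2
After op 9 (type): buf='baz' undo_depth=1 redo_depth=0

Answer: yes no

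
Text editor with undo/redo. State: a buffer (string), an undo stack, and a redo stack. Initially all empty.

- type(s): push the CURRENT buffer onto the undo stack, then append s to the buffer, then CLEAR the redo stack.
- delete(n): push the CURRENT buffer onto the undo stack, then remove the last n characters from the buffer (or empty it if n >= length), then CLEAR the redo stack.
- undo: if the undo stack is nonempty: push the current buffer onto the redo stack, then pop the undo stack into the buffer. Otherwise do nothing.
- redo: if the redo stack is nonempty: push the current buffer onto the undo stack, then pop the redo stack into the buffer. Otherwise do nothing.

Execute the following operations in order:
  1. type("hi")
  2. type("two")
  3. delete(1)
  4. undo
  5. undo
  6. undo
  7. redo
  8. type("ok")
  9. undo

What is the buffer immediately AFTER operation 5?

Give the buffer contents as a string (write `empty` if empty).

Answer: hi

Derivation:
After op 1 (type): buf='hi' undo_depth=1 redo_depth=0
After op 2 (type): buf='hitwo' undo_depth=2 redo_depth=0
After op 3 (delete): buf='hitw' undo_depth=3 redo_depth=0
After op 4 (undo): buf='hitwo' undo_depth=2 redo_depth=1
After op 5 (undo): buf='hi' undo_depth=1 redo_depth=2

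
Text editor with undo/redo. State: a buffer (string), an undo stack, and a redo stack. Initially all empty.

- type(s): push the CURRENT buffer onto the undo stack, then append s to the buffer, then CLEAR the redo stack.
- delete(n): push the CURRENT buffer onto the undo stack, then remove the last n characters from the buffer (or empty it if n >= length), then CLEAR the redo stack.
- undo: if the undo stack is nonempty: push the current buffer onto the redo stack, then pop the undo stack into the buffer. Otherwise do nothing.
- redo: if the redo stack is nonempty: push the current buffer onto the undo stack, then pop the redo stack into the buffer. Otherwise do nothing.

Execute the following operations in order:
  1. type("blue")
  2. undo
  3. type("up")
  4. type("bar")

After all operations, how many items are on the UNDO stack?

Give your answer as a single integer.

After op 1 (type): buf='blue' undo_depth=1 redo_depth=0
After op 2 (undo): buf='(empty)' undo_depth=0 redo_depth=1
After op 3 (type): buf='up' undo_depth=1 redo_depth=0
After op 4 (type): buf='upbar' undo_depth=2 redo_depth=0

Answer: 2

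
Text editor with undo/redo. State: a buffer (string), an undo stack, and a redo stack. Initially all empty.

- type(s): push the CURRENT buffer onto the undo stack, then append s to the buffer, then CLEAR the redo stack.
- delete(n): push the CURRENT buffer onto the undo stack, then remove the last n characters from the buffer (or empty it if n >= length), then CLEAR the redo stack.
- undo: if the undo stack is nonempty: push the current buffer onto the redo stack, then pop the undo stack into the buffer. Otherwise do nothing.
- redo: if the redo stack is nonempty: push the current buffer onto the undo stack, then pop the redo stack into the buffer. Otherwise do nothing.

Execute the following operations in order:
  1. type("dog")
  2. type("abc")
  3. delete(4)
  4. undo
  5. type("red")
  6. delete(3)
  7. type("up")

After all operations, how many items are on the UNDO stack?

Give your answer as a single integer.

Answer: 5

Derivation:
After op 1 (type): buf='dog' undo_depth=1 redo_depth=0
After op 2 (type): buf='dogabc' undo_depth=2 redo_depth=0
After op 3 (delete): buf='do' undo_depth=3 redo_depth=0
After op 4 (undo): buf='dogabc' undo_depth=2 redo_depth=1
After op 5 (type): buf='dogabcred' undo_depth=3 redo_depth=0
After op 6 (delete): buf='dogabc' undo_depth=4 redo_depth=0
After op 7 (type): buf='dogabcup' undo_depth=5 redo_depth=0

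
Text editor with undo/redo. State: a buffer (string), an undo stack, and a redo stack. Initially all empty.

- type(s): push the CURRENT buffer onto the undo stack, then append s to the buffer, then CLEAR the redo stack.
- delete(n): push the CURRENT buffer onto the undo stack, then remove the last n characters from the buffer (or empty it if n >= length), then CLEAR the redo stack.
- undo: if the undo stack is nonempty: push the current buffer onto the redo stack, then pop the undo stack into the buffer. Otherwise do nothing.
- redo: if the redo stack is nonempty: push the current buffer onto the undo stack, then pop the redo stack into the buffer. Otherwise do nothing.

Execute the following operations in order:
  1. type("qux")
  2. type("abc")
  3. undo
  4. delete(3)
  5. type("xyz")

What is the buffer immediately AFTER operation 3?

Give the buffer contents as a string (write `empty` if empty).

After op 1 (type): buf='qux' undo_depth=1 redo_depth=0
After op 2 (type): buf='quxabc' undo_depth=2 redo_depth=0
After op 3 (undo): buf='qux' undo_depth=1 redo_depth=1

Answer: qux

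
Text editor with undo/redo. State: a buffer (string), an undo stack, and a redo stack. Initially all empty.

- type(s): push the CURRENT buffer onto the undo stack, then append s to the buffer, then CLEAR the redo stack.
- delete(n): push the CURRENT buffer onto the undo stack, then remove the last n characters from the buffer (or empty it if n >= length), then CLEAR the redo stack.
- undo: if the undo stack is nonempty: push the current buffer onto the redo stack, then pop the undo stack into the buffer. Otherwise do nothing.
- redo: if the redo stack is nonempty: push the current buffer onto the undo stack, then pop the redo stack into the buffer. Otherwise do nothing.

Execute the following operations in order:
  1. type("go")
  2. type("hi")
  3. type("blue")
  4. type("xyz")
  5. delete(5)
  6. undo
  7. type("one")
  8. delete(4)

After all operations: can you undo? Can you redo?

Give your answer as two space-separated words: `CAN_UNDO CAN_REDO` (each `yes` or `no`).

Answer: yes no

Derivation:
After op 1 (type): buf='go' undo_depth=1 redo_depth=0
After op 2 (type): buf='gohi' undo_depth=2 redo_depth=0
After op 3 (type): buf='gohiblue' undo_depth=3 redo_depth=0
After op 4 (type): buf='gohibluexyz' undo_depth=4 redo_depth=0
After op 5 (delete): buf='gohibl' undo_depth=5 redo_depth=0
After op 6 (undo): buf='gohibluexyz' undo_depth=4 redo_depth=1
After op 7 (type): buf='gohibluexyzone' undo_depth=5 redo_depth=0
After op 8 (delete): buf='gohibluexy' undo_depth=6 redo_depth=0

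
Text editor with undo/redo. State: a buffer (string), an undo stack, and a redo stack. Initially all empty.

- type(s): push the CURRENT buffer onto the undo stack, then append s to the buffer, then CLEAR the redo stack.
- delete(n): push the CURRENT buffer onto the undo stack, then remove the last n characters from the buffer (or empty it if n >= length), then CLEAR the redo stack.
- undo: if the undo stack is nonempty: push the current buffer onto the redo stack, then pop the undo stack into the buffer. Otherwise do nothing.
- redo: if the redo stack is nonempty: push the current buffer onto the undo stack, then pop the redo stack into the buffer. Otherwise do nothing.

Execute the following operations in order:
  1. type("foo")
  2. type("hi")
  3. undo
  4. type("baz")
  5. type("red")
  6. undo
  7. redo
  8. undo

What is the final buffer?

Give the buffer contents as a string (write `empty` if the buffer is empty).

After op 1 (type): buf='foo' undo_depth=1 redo_depth=0
After op 2 (type): buf='foohi' undo_depth=2 redo_depth=0
After op 3 (undo): buf='foo' undo_depth=1 redo_depth=1
After op 4 (type): buf='foobaz' undo_depth=2 redo_depth=0
After op 5 (type): buf='foobazred' undo_depth=3 redo_depth=0
After op 6 (undo): buf='foobaz' undo_depth=2 redo_depth=1
After op 7 (redo): buf='foobazred' undo_depth=3 redo_depth=0
After op 8 (undo): buf='foobaz' undo_depth=2 redo_depth=1

Answer: foobaz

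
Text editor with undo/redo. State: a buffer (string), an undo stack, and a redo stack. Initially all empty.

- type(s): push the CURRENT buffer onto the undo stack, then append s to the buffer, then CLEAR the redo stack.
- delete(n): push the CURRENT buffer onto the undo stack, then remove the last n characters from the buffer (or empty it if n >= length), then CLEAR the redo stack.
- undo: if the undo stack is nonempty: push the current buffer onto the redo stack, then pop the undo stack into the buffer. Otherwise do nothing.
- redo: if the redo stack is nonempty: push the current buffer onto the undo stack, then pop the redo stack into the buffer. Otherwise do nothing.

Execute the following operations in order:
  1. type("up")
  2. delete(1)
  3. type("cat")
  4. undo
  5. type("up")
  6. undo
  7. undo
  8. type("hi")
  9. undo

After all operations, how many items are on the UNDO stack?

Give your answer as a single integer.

After op 1 (type): buf='up' undo_depth=1 redo_depth=0
After op 2 (delete): buf='u' undo_depth=2 redo_depth=0
After op 3 (type): buf='ucat' undo_depth=3 redo_depth=0
After op 4 (undo): buf='u' undo_depth=2 redo_depth=1
After op 5 (type): buf='uup' undo_depth=3 redo_depth=0
After op 6 (undo): buf='u' undo_depth=2 redo_depth=1
After op 7 (undo): buf='up' undo_depth=1 redo_depth=2
After op 8 (type): buf='uphi' undo_depth=2 redo_depth=0
After op 9 (undo): buf='up' undo_depth=1 redo_depth=1

Answer: 1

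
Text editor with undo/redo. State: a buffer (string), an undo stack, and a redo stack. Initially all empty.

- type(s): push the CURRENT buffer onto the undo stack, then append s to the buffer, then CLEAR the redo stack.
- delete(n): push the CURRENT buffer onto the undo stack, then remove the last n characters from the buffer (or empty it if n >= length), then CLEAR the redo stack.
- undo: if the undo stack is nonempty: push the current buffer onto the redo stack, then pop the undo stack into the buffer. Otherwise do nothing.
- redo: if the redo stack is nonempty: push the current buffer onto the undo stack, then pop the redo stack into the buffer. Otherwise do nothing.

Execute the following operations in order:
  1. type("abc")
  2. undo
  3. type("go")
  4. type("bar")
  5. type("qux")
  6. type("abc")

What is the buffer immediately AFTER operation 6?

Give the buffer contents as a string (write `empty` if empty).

Answer: gobarquxabc

Derivation:
After op 1 (type): buf='abc' undo_depth=1 redo_depth=0
After op 2 (undo): buf='(empty)' undo_depth=0 redo_depth=1
After op 3 (type): buf='go' undo_depth=1 redo_depth=0
After op 4 (type): buf='gobar' undo_depth=2 redo_depth=0
After op 5 (type): buf='gobarqux' undo_depth=3 redo_depth=0
After op 6 (type): buf='gobarquxabc' undo_depth=4 redo_depth=0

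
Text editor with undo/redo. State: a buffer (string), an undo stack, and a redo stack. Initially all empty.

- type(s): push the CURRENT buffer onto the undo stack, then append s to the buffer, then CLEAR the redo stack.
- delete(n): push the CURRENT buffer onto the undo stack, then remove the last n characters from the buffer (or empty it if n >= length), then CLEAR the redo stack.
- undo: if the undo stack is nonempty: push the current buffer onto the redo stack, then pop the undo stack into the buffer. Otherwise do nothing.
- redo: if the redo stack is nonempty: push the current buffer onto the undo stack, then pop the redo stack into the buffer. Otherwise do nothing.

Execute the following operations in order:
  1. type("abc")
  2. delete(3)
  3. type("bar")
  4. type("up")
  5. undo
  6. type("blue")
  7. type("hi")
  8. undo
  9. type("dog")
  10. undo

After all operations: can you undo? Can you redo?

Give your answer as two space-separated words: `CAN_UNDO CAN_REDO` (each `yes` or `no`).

After op 1 (type): buf='abc' undo_depth=1 redo_depth=0
After op 2 (delete): buf='(empty)' undo_depth=2 redo_depth=0
After op 3 (type): buf='bar' undo_depth=3 redo_depth=0
After op 4 (type): buf='barup' undo_depth=4 redo_depth=0
After op 5 (undo): buf='bar' undo_depth=3 redo_depth=1
After op 6 (type): buf='barblue' undo_depth=4 redo_depth=0
After op 7 (type): buf='barbluehi' undo_depth=5 redo_depth=0
After op 8 (undo): buf='barblue' undo_depth=4 redo_depth=1
After op 9 (type): buf='barbluedog' undo_depth=5 redo_depth=0
After op 10 (undo): buf='barblue' undo_depth=4 redo_depth=1

Answer: yes yes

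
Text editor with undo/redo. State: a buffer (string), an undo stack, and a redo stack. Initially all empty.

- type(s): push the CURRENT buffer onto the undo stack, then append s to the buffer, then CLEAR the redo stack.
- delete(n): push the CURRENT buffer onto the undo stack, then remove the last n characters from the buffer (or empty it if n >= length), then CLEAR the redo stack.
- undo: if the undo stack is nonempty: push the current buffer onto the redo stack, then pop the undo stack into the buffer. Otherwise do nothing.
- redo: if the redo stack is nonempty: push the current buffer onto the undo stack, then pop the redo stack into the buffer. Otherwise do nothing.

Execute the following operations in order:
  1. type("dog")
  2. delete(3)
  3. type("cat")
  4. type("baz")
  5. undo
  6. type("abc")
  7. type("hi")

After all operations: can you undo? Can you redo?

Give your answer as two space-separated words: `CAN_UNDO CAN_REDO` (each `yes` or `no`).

After op 1 (type): buf='dog' undo_depth=1 redo_depth=0
After op 2 (delete): buf='(empty)' undo_depth=2 redo_depth=0
After op 3 (type): buf='cat' undo_depth=3 redo_depth=0
After op 4 (type): buf='catbaz' undo_depth=4 redo_depth=0
After op 5 (undo): buf='cat' undo_depth=3 redo_depth=1
After op 6 (type): buf='catabc' undo_depth=4 redo_depth=0
After op 7 (type): buf='catabchi' undo_depth=5 redo_depth=0

Answer: yes no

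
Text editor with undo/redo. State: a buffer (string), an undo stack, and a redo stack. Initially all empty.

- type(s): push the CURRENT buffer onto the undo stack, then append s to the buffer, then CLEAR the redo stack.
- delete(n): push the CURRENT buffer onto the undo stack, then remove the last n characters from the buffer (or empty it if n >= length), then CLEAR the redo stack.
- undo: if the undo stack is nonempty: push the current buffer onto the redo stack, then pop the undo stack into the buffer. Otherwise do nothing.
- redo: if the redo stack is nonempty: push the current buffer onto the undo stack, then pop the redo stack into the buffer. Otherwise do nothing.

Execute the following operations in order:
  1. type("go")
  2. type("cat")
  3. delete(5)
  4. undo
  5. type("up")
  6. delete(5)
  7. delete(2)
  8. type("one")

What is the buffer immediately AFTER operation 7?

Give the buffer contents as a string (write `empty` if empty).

After op 1 (type): buf='go' undo_depth=1 redo_depth=0
After op 2 (type): buf='gocat' undo_depth=2 redo_depth=0
After op 3 (delete): buf='(empty)' undo_depth=3 redo_depth=0
After op 4 (undo): buf='gocat' undo_depth=2 redo_depth=1
After op 5 (type): buf='gocatup' undo_depth=3 redo_depth=0
After op 6 (delete): buf='go' undo_depth=4 redo_depth=0
After op 7 (delete): buf='(empty)' undo_depth=5 redo_depth=0

Answer: empty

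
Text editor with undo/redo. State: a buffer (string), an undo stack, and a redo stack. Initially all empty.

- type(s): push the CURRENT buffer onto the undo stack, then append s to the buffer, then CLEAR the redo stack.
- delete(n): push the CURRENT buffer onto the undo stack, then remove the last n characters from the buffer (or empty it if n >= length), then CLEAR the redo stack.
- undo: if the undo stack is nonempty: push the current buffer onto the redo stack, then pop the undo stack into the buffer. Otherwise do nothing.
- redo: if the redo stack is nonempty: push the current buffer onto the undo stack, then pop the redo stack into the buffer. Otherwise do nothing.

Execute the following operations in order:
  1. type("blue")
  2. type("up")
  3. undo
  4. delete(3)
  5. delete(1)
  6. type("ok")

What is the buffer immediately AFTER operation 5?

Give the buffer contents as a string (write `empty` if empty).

After op 1 (type): buf='blue' undo_depth=1 redo_depth=0
After op 2 (type): buf='blueup' undo_depth=2 redo_depth=0
After op 3 (undo): buf='blue' undo_depth=1 redo_depth=1
After op 4 (delete): buf='b' undo_depth=2 redo_depth=0
After op 5 (delete): buf='(empty)' undo_depth=3 redo_depth=0

Answer: empty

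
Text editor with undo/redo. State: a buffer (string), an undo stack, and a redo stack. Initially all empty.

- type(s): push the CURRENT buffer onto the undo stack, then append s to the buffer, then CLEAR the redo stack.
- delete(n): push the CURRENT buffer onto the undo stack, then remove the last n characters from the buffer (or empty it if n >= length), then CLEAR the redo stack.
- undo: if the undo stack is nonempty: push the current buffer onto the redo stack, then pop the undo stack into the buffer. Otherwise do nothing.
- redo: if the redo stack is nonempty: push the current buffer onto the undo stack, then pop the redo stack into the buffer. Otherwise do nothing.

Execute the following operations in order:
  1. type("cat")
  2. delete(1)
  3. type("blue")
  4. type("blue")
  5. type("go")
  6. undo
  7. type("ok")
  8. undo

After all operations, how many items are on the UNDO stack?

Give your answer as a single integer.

After op 1 (type): buf='cat' undo_depth=1 redo_depth=0
After op 2 (delete): buf='ca' undo_depth=2 redo_depth=0
After op 3 (type): buf='cablue' undo_depth=3 redo_depth=0
After op 4 (type): buf='cablueblue' undo_depth=4 redo_depth=0
After op 5 (type): buf='cabluebluego' undo_depth=5 redo_depth=0
After op 6 (undo): buf='cablueblue' undo_depth=4 redo_depth=1
After op 7 (type): buf='cablueblueok' undo_depth=5 redo_depth=0
After op 8 (undo): buf='cablueblue' undo_depth=4 redo_depth=1

Answer: 4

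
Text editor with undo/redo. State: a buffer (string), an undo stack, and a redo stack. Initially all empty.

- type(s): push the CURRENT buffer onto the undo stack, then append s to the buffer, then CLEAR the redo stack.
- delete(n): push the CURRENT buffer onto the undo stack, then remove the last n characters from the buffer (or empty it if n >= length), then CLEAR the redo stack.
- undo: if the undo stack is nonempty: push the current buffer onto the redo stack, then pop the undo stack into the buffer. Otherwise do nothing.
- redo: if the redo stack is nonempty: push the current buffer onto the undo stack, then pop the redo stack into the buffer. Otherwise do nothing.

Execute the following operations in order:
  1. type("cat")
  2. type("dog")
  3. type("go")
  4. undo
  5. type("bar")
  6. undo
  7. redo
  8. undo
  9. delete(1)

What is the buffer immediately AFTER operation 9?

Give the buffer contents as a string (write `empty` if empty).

After op 1 (type): buf='cat' undo_depth=1 redo_depth=0
After op 2 (type): buf='catdog' undo_depth=2 redo_depth=0
After op 3 (type): buf='catdoggo' undo_depth=3 redo_depth=0
After op 4 (undo): buf='catdog' undo_depth=2 redo_depth=1
After op 5 (type): buf='catdogbar' undo_depth=3 redo_depth=0
After op 6 (undo): buf='catdog' undo_depth=2 redo_depth=1
After op 7 (redo): buf='catdogbar' undo_depth=3 redo_depth=0
After op 8 (undo): buf='catdog' undo_depth=2 redo_depth=1
After op 9 (delete): buf='catdo' undo_depth=3 redo_depth=0

Answer: catdo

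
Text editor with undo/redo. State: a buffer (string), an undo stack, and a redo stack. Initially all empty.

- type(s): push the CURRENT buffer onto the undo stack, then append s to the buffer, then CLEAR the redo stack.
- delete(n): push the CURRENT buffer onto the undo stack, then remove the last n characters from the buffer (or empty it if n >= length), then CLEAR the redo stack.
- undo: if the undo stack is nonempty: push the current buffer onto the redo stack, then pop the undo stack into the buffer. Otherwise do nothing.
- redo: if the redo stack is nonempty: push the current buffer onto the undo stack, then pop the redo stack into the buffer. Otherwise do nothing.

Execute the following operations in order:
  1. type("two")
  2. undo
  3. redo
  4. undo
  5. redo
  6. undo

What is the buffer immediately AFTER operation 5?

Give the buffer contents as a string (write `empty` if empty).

After op 1 (type): buf='two' undo_depth=1 redo_depth=0
After op 2 (undo): buf='(empty)' undo_depth=0 redo_depth=1
After op 3 (redo): buf='two' undo_depth=1 redo_depth=0
After op 4 (undo): buf='(empty)' undo_depth=0 redo_depth=1
After op 5 (redo): buf='two' undo_depth=1 redo_depth=0

Answer: two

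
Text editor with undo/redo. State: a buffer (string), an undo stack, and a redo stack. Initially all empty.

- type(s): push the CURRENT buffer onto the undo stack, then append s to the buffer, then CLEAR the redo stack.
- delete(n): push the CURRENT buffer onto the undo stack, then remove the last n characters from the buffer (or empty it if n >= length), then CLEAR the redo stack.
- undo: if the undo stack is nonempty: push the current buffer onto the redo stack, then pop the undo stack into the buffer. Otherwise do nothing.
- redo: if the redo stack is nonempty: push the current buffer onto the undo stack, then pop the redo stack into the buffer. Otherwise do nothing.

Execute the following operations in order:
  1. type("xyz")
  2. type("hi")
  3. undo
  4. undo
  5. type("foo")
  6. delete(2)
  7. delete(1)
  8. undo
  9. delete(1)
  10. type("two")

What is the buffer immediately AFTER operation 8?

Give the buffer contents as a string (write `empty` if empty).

Answer: f

Derivation:
After op 1 (type): buf='xyz' undo_depth=1 redo_depth=0
After op 2 (type): buf='xyzhi' undo_depth=2 redo_depth=0
After op 3 (undo): buf='xyz' undo_depth=1 redo_depth=1
After op 4 (undo): buf='(empty)' undo_depth=0 redo_depth=2
After op 5 (type): buf='foo' undo_depth=1 redo_depth=0
After op 6 (delete): buf='f' undo_depth=2 redo_depth=0
After op 7 (delete): buf='(empty)' undo_depth=3 redo_depth=0
After op 8 (undo): buf='f' undo_depth=2 redo_depth=1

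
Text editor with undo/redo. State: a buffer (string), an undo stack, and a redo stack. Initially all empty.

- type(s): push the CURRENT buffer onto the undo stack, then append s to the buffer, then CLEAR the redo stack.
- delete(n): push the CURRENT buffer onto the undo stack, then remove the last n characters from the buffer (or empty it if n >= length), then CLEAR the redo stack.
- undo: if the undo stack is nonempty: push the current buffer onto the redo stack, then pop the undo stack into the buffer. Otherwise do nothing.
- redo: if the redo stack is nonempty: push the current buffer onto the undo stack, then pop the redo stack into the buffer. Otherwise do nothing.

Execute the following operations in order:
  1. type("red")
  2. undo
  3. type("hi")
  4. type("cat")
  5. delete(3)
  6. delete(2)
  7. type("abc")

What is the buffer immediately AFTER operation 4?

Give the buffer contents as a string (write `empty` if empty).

Answer: hicat

Derivation:
After op 1 (type): buf='red' undo_depth=1 redo_depth=0
After op 2 (undo): buf='(empty)' undo_depth=0 redo_depth=1
After op 3 (type): buf='hi' undo_depth=1 redo_depth=0
After op 4 (type): buf='hicat' undo_depth=2 redo_depth=0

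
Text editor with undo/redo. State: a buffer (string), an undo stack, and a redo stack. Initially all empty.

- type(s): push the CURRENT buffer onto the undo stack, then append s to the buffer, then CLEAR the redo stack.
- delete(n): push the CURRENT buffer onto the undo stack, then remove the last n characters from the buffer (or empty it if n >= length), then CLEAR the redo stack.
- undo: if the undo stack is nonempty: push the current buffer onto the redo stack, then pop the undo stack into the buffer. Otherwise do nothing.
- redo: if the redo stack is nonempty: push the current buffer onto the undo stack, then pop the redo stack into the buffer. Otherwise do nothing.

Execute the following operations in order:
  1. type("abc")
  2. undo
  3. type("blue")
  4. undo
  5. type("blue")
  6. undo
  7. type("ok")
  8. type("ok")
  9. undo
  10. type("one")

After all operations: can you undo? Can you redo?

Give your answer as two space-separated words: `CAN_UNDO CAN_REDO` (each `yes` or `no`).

Answer: yes no

Derivation:
After op 1 (type): buf='abc' undo_depth=1 redo_depth=0
After op 2 (undo): buf='(empty)' undo_depth=0 redo_depth=1
After op 3 (type): buf='blue' undo_depth=1 redo_depth=0
After op 4 (undo): buf='(empty)' undo_depth=0 redo_depth=1
After op 5 (type): buf='blue' undo_depth=1 redo_depth=0
After op 6 (undo): buf='(empty)' undo_depth=0 redo_depth=1
After op 7 (type): buf='ok' undo_depth=1 redo_depth=0
After op 8 (type): buf='okok' undo_depth=2 redo_depth=0
After op 9 (undo): buf='ok' undo_depth=1 redo_depth=1
After op 10 (type): buf='okone' undo_depth=2 redo_depth=0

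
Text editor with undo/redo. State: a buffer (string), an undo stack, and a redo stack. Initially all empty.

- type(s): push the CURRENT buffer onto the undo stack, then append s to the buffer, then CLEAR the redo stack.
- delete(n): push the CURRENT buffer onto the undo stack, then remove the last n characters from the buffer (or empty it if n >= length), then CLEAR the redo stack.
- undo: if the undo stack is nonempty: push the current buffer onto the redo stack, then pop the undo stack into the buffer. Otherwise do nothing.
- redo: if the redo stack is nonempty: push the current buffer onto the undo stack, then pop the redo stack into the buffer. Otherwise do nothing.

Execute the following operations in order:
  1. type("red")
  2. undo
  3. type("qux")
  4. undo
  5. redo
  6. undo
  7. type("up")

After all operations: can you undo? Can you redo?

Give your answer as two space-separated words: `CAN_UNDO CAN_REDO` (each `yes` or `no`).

After op 1 (type): buf='red' undo_depth=1 redo_depth=0
After op 2 (undo): buf='(empty)' undo_depth=0 redo_depth=1
After op 3 (type): buf='qux' undo_depth=1 redo_depth=0
After op 4 (undo): buf='(empty)' undo_depth=0 redo_depth=1
After op 5 (redo): buf='qux' undo_depth=1 redo_depth=0
After op 6 (undo): buf='(empty)' undo_depth=0 redo_depth=1
After op 7 (type): buf='up' undo_depth=1 redo_depth=0

Answer: yes no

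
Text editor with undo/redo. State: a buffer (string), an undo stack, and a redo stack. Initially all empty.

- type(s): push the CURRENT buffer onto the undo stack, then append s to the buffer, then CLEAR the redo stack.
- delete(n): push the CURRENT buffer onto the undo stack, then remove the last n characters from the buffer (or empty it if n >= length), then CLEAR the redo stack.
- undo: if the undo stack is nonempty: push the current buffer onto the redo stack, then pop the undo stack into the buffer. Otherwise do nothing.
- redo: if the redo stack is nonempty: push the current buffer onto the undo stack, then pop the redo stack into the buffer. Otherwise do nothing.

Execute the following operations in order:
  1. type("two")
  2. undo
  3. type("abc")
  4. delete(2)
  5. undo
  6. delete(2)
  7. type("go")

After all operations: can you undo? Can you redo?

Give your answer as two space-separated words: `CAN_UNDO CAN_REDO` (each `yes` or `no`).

After op 1 (type): buf='two' undo_depth=1 redo_depth=0
After op 2 (undo): buf='(empty)' undo_depth=0 redo_depth=1
After op 3 (type): buf='abc' undo_depth=1 redo_depth=0
After op 4 (delete): buf='a' undo_depth=2 redo_depth=0
After op 5 (undo): buf='abc' undo_depth=1 redo_depth=1
After op 6 (delete): buf='a' undo_depth=2 redo_depth=0
After op 7 (type): buf='ago' undo_depth=3 redo_depth=0

Answer: yes no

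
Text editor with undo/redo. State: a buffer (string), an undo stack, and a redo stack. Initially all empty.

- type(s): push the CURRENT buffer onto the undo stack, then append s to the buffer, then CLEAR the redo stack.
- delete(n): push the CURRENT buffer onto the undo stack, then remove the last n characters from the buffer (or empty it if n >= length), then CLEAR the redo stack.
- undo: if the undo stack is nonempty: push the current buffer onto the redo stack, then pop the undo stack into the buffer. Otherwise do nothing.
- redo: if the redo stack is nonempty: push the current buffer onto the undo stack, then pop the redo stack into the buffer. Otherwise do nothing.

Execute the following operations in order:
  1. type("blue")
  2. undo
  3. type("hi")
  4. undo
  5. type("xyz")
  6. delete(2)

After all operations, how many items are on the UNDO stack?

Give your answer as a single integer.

After op 1 (type): buf='blue' undo_depth=1 redo_depth=0
After op 2 (undo): buf='(empty)' undo_depth=0 redo_depth=1
After op 3 (type): buf='hi' undo_depth=1 redo_depth=0
After op 4 (undo): buf='(empty)' undo_depth=0 redo_depth=1
After op 5 (type): buf='xyz' undo_depth=1 redo_depth=0
After op 6 (delete): buf='x' undo_depth=2 redo_depth=0

Answer: 2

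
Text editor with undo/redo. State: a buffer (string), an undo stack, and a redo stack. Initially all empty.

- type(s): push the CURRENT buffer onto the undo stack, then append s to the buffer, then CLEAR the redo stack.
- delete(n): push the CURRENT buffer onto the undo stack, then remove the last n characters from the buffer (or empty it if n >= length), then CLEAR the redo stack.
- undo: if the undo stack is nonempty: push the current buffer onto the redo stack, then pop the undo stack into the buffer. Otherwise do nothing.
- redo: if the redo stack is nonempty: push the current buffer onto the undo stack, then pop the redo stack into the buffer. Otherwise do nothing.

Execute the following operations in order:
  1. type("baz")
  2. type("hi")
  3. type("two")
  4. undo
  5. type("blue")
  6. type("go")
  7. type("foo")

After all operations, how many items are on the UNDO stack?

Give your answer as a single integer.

After op 1 (type): buf='baz' undo_depth=1 redo_depth=0
After op 2 (type): buf='bazhi' undo_depth=2 redo_depth=0
After op 3 (type): buf='bazhitwo' undo_depth=3 redo_depth=0
After op 4 (undo): buf='bazhi' undo_depth=2 redo_depth=1
After op 5 (type): buf='bazhiblue' undo_depth=3 redo_depth=0
After op 6 (type): buf='bazhibluego' undo_depth=4 redo_depth=0
After op 7 (type): buf='bazhibluegofoo' undo_depth=5 redo_depth=0

Answer: 5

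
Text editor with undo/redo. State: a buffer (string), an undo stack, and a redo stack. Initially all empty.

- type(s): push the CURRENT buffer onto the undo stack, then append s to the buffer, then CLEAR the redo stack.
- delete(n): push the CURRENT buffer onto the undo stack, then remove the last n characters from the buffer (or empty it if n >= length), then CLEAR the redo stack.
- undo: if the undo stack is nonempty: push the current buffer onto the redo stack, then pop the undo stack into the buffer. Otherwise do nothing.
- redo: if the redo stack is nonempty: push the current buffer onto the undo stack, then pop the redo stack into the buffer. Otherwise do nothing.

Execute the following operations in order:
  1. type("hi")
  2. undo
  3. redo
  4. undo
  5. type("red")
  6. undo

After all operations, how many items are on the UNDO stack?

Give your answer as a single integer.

Answer: 0

Derivation:
After op 1 (type): buf='hi' undo_depth=1 redo_depth=0
After op 2 (undo): buf='(empty)' undo_depth=0 redo_depth=1
After op 3 (redo): buf='hi' undo_depth=1 redo_depth=0
After op 4 (undo): buf='(empty)' undo_depth=0 redo_depth=1
After op 5 (type): buf='red' undo_depth=1 redo_depth=0
After op 6 (undo): buf='(empty)' undo_depth=0 redo_depth=1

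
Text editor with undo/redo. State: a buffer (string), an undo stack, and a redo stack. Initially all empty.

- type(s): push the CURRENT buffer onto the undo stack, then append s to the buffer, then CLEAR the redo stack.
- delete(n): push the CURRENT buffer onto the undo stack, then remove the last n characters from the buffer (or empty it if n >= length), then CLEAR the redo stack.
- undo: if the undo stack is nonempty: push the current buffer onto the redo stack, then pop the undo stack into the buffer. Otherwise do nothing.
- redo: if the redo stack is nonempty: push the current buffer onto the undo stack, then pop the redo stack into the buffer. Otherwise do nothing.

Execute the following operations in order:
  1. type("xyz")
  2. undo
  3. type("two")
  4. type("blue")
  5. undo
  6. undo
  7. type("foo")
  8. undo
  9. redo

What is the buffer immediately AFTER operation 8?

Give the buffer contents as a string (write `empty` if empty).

After op 1 (type): buf='xyz' undo_depth=1 redo_depth=0
After op 2 (undo): buf='(empty)' undo_depth=0 redo_depth=1
After op 3 (type): buf='two' undo_depth=1 redo_depth=0
After op 4 (type): buf='twoblue' undo_depth=2 redo_depth=0
After op 5 (undo): buf='two' undo_depth=1 redo_depth=1
After op 6 (undo): buf='(empty)' undo_depth=0 redo_depth=2
After op 7 (type): buf='foo' undo_depth=1 redo_depth=0
After op 8 (undo): buf='(empty)' undo_depth=0 redo_depth=1

Answer: empty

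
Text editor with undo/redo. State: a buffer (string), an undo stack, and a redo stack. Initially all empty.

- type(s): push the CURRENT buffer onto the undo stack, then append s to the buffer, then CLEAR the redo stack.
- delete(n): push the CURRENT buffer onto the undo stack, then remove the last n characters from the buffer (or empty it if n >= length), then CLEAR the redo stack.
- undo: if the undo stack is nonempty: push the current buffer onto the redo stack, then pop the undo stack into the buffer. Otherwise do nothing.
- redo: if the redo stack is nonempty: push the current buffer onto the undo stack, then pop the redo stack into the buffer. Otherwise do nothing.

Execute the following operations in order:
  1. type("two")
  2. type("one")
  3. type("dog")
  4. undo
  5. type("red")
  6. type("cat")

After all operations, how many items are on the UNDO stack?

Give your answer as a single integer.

After op 1 (type): buf='two' undo_depth=1 redo_depth=0
After op 2 (type): buf='twoone' undo_depth=2 redo_depth=0
After op 3 (type): buf='twoonedog' undo_depth=3 redo_depth=0
After op 4 (undo): buf='twoone' undo_depth=2 redo_depth=1
After op 5 (type): buf='twoonered' undo_depth=3 redo_depth=0
After op 6 (type): buf='twooneredcat' undo_depth=4 redo_depth=0

Answer: 4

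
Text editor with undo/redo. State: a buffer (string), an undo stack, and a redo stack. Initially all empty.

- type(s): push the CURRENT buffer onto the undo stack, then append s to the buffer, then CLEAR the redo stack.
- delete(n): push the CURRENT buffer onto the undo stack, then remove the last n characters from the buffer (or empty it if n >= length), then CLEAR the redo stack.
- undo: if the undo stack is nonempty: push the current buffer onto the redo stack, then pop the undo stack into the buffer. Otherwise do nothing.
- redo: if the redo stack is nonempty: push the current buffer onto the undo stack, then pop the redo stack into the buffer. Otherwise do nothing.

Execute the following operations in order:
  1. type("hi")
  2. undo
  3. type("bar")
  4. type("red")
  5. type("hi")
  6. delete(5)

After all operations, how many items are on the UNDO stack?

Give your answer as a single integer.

Answer: 4

Derivation:
After op 1 (type): buf='hi' undo_depth=1 redo_depth=0
After op 2 (undo): buf='(empty)' undo_depth=0 redo_depth=1
After op 3 (type): buf='bar' undo_depth=1 redo_depth=0
After op 4 (type): buf='barred' undo_depth=2 redo_depth=0
After op 5 (type): buf='barredhi' undo_depth=3 redo_depth=0
After op 6 (delete): buf='bar' undo_depth=4 redo_depth=0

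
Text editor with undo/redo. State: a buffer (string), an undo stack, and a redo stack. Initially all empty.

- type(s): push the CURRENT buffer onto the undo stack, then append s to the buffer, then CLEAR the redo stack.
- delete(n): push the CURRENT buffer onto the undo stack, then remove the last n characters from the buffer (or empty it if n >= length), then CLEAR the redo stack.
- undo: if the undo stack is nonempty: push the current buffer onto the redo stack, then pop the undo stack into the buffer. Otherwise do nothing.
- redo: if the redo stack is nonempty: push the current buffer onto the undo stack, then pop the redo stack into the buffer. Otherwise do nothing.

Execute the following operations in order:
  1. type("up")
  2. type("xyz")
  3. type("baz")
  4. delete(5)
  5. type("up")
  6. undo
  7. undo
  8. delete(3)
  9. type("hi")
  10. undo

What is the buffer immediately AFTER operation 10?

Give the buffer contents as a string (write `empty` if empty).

After op 1 (type): buf='up' undo_depth=1 redo_depth=0
After op 2 (type): buf='upxyz' undo_depth=2 redo_depth=0
After op 3 (type): buf='upxyzbaz' undo_depth=3 redo_depth=0
After op 4 (delete): buf='upx' undo_depth=4 redo_depth=0
After op 5 (type): buf='upxup' undo_depth=5 redo_depth=0
After op 6 (undo): buf='upx' undo_depth=4 redo_depth=1
After op 7 (undo): buf='upxyzbaz' undo_depth=3 redo_depth=2
After op 8 (delete): buf='upxyz' undo_depth=4 redo_depth=0
After op 9 (type): buf='upxyzhi' undo_depth=5 redo_depth=0
After op 10 (undo): buf='upxyz' undo_depth=4 redo_depth=1

Answer: upxyz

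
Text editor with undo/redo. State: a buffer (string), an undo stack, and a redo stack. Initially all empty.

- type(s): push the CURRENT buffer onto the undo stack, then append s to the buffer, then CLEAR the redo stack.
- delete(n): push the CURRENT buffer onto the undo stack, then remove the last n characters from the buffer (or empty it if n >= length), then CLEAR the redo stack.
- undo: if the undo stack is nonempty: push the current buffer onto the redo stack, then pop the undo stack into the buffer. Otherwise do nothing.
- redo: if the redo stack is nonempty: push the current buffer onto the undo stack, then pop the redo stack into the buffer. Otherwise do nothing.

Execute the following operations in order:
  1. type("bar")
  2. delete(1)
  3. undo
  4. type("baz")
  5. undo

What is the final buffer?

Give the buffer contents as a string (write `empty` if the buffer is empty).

After op 1 (type): buf='bar' undo_depth=1 redo_depth=0
After op 2 (delete): buf='ba' undo_depth=2 redo_depth=0
After op 3 (undo): buf='bar' undo_depth=1 redo_depth=1
After op 4 (type): buf='barbaz' undo_depth=2 redo_depth=0
After op 5 (undo): buf='bar' undo_depth=1 redo_depth=1

Answer: bar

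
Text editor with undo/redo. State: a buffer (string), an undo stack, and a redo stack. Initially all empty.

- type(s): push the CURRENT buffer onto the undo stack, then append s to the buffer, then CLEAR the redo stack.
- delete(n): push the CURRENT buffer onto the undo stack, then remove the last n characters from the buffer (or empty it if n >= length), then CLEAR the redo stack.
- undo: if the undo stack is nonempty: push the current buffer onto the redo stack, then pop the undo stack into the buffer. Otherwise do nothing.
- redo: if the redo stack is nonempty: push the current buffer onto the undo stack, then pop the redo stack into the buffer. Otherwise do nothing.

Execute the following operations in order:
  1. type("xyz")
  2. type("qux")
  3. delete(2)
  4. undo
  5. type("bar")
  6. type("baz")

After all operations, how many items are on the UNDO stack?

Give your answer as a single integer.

Answer: 4

Derivation:
After op 1 (type): buf='xyz' undo_depth=1 redo_depth=0
After op 2 (type): buf='xyzqux' undo_depth=2 redo_depth=0
After op 3 (delete): buf='xyzq' undo_depth=3 redo_depth=0
After op 4 (undo): buf='xyzqux' undo_depth=2 redo_depth=1
After op 5 (type): buf='xyzquxbar' undo_depth=3 redo_depth=0
After op 6 (type): buf='xyzquxbarbaz' undo_depth=4 redo_depth=0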